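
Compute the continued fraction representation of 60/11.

[5; 2, 5]

Run the Euclidean algorithm on 60 and 11; the successive quotients are the partial quotients a_0, a_1, ... (each step inverts the fractional part left over by the previous one):
  60 = 5*11 + 5, so a_0 = 5.
  11 = 2*5 + 1, so a_1 = 2.
  5 = 5*1 + 0, so a_2 = 5.
The remainder reaches 0 after 3 divisions, so the expansion has 3 partial quotients, read off in order.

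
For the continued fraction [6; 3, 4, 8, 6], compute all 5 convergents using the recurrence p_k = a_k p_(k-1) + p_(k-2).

Using the convergent recurrence p_i = a_i*p_{i-1} + p_{i-2}, q_i = a_i*q_{i-1} + q_{i-2} with p_{-2}=0, p_{-1}=1, q_{-2}=1, q_{-1}=0:
  i=0: a_0=6, p_0 = 6*1 + 0 = 6, q_0 = 6*0 + 1 = 1.
  i=1: a_1=3, p_1 = 3*6 + 1 = 19, q_1 = 3*1 + 0 = 3.
  i=2: a_2=4, p_2 = 4*19 + 6 = 82, q_2 = 4*3 + 1 = 13.
  i=3: a_3=8, p_3 = 8*82 + 19 = 675, q_3 = 8*13 + 3 = 107.
  i=4: a_4=6, p_4 = 6*675 + 82 = 4132, q_4 = 6*107 + 13 = 655.

6/1, 19/3, 82/13, 675/107, 4132/655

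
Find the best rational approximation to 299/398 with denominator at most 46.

3/4

Expand x = 299/398 as a continued fraction with the Euclidean algorithm:
  299 = 0*398 + 299, so a_0 = 0.
  398 = 1*299 + 99, so a_1 = 1.
  299 = 3*99 + 2, so a_2 = 3.
  99 = 49*2 + 1, so a_3 = 49.
  2 = 2*1 + 0, so a_4 = 2.
so x = [0; 1, 3, 49, 2].
Convergents (p_i = a_i*p_{i-1} + p_{i-2}, q_i = a_i*q_{i-1} + q_{i-2} with p_{-2}=0, p_{-1}=1, q_{-2}=1, q_{-1}=0), until the denominator exceeds 46:
  i=0: a_0=0, p_0 = 0*1 + 0 = 0, q_0 = 0*0 + 1 = 1.
  i=1: a_1=1, p_1 = 1*0 + 1 = 1, q_1 = 1*1 + 0 = 1.
  i=2: a_2=3, p_2 = 3*1 + 0 = 3, q_2 = 3*1 + 1 = 4.
  i=3: a_3=49, p_3 = 49*3 + 1 = 148, q_3 = 49*4 + 1 = 197.
q_3 = 197 > 46, so the last convergent with denominator <= 46 is p_2/q_2 = 3/4.
The closest fraction with denominator <= 46 is either p_2/q_2 or the intermediate fraction (k*p_2 + p_1)/(k*q_2 + q_1) with the largest k >= 1 whose denominator stays <= 46; these approach x as k grows, and every other convergent or intermediate fraction in range is farther away.
Largest k: floor((46 - q_1)/q_2) = floor((46 - 1)/4) = 11.
That gives (11*3 + 1)/(11*4 + 1) = 34/45.
Compare the errors: |x - 3/4| = |299*4 - 3*398|/(398*4) = 2/1592, and |x - 34/45| = |299*45 - 34*398|/(398*45) = 77/17910.
Cross-multiplying, 2*17910 = 35820 < 122584 = 77*1592, so 2/1592 is smaller: the convergent 3/4 is closer to x than 34/45.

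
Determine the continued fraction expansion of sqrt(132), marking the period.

Write x_i = (sqrt(132) + m_i)/d_i with (m_0, d_0) = (0, 1). a_0 = floor(sqrt(132)) = 11, since 11^2 = 121 <= 132 < 144 = 12^2.
Iterate m_{i+1} = d_i*a_i - m_i, d_{i+1} = (132 - m_{i+1}^2)/d_i, a_{i+1} = floor((a_0 + m_{i+1})/d_{i+1}):
  m_1 = 1*11 - 0 = 11, d_1 = (132 - 11^2)/1 = 11/1 = 11, a_1 = floor((11 + 11)/11) = 2.
  m_2 = 11*2 - 11 = 11, d_2 = (132 - 11^2)/11 = 11/11 = 1, a_2 = floor((11 + 11)/1) = 22.
  m_3 = 1*22 - 11 = 11, d_3 = (132 - 11^2)/1 = 11/1 = 11: (m_3, d_3) = (m_1, d_1) = (11, 11), so from here the quotients repeat a_1, a_2; the period length is 2.
Hence the expansion of sqrt(132) is a_0 = 11 followed by the repeating block 2, 22 (period 2).

[11; (2, 22)]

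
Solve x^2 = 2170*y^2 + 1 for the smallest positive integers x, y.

(x, y) = (559, 12)

First expand sqrt(2170) as a continued fraction. With x_i = (sqrt(2170) + m_i)/d_i and (m_0, d_0) = (0, 1): a_0 = floor(sqrt(2170)) = 46, since 46^2 = 2116 <= 2170 < 2209 = 47^2.
Iterate m_{i+1} = d_i*a_i - m_i, d_{i+1} = (2170 - m_{i+1}^2)/d_i, a_{i+1} = floor((a_0 + m_{i+1})/d_{i+1}):
  m_1 = 1*46 - 0 = 46, d_1 = (2170 - 46^2)/1 = 54/1 = 54, a_1 = floor((46 + 46)/54) = 1.
  m_2 = 54*1 - 46 = 8, d_2 = (2170 - 8^2)/54 = 2106/54 = 39, a_2 = floor((46 + 8)/39) = 1.
  m_3 = 39*1 - 8 = 31, d_3 = (2170 - 31^2)/39 = 1209/39 = 31, a_3 = floor((46 + 31)/31) = 2.
  m_4 = 31*2 - 31 = 31, d_4 = (2170 - 31^2)/31 = 1209/31 = 39, a_4 = floor((46 + 31)/39) = 1.
  m_5 = 39*1 - 31 = 8, d_5 = (2170 - 8^2)/39 = 2106/39 = 54, a_5 = floor((46 + 8)/54) = 1.
  m_6 = 54*1 - 8 = 46, d_6 = (2170 - 46^2)/54 = 54/54 = 1, a_6 = floor((46 + 46)/1) = 92.
  m_7 = 1*92 - 46 = 46, d_7 = (2170 - 46^2)/1 = 54/1 = 54: (m_7, d_7) = (m_1, d_1) = (46, 54), so from here the quotients repeat a_1, ..., a_6; the period length is 6.
So sqrt(2170) = [46; (1, 1, 2, 1, 1, 92)] with period length k = 6.
k is even, so the fundamental solution of x^2 - 2170y^2 = 1 is (p_{k-1}, q_{k-1}) = (p_5, q_5); compute convergents through index 5.
Convergents (p_i = a_i*p_{i-1} + p_{i-2}, q_i = a_i*q_{i-1} + q_{i-2} with p_{-2}=0, p_{-1}=1, q_{-2}=1, q_{-1}=0):
  i=0: a_0=46, p_0 = 46*1 + 0 = 46, q_0 = 46*0 + 1 = 1.
  i=1: a_1=1, p_1 = 1*46 + 1 = 47, q_1 = 1*1 + 0 = 1.
  i=2: a_2=1, p_2 = 1*47 + 46 = 93, q_2 = 1*1 + 1 = 2.
  i=3: a_3=2, p_3 = 2*93 + 47 = 233, q_3 = 2*2 + 1 = 5.
  i=4: a_4=1, p_4 = 1*233 + 93 = 326, q_4 = 1*5 + 2 = 7.
  i=5: a_5=1, p_5 = 1*326 + 233 = 559, q_5 = 1*7 + 5 = 12.
Check: 559^2 - 2170*12^2 = 312481 - 312480 = 1, so (x, y) = (559, 12) solves the equation, and by the theorem it is the least positive solution.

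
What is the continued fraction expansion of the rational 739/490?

[1; 1, 1, 30, 8]

Run the Euclidean algorithm on 739 and 490; the successive quotients are the partial quotients a_0, a_1, ... (each step inverts the fractional part left over by the previous one):
  739 = 1*490 + 249, so a_0 = 1.
  490 = 1*249 + 241, so a_1 = 1.
  249 = 1*241 + 8, so a_2 = 1.
  241 = 30*8 + 1, so a_3 = 30.
  8 = 8*1 + 0, so a_4 = 8.
The remainder reaches 0 after 5 divisions, so the expansion has 5 partial quotients, read off in order.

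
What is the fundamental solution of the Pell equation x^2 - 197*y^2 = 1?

(x, y) = (393, 28)

First expand sqrt(197) as a continued fraction. With x_i = (sqrt(197) + m_i)/d_i and (m_0, d_0) = (0, 1): a_0 = floor(sqrt(197)) = 14, since 14^2 = 196 <= 197 < 225 = 15^2.
Iterate m_{i+1} = d_i*a_i - m_i, d_{i+1} = (197 - m_{i+1}^2)/d_i, a_{i+1} = floor((a_0 + m_{i+1})/d_{i+1}):
  m_1 = 1*14 - 0 = 14, d_1 = (197 - 14^2)/1 = 1/1 = 1, a_1 = floor((14 + 14)/1) = 28.
  m_2 = 1*28 - 14 = 14, d_2 = (197 - 14^2)/1 = 1/1 = 1: (m_2, d_2) = (m_1, d_1) = (14, 1), so from here the quotient a_1 repeats; the period length is 1.
So sqrt(197) = [14; (28)] with period length k = 1.
k is odd, so (p_{k-1}, q_{k-1}) only solves x^2 - 197y^2 = -1 and the fundamental solution of x^2 - 197y^2 = 1 is (p_{2k-1}, q_{2k-1}) = (p_1, q_1); compute convergents through index 1, running through the period twice.
Convergents (p_i = a_i*p_{i-1} + p_{i-2}, q_i = a_i*q_{i-1} + q_{i-2} with p_{-2}=0, p_{-1}=1, q_{-2}=1, q_{-1}=0):
  i=0: a_0=14, p_0 = 14*1 + 0 = 14, q_0 = 14*0 + 1 = 1.
  i=1: a_1=28, p_1 = 28*14 + 1 = 393, q_1 = 28*1 + 0 = 28.
Indeed p_0^2 - 197*q_0^2 = 196 - 197 = -1, not +1.
Check: 393^2 - 197*28^2 = 154449 - 154448 = 1, so (x, y) = (393, 28) solves the equation, and by the theorem it is the least positive solution.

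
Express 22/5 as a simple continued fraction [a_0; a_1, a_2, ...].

[4; 2, 2]

Run the Euclidean algorithm on 22 and 5; the successive quotients are the partial quotients a_0, a_1, ... (each step inverts the fractional part left over by the previous one):
  22 = 4*5 + 2, so a_0 = 4.
  5 = 2*2 + 1, so a_1 = 2.
  2 = 2*1 + 0, so a_2 = 2.
The remainder reaches 0 after 3 divisions, so the expansion has 3 partial quotients, read off in order.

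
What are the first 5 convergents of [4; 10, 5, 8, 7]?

4/1, 41/10, 209/51, 1713/418, 12200/2977

Using the convergent recurrence p_i = a_i*p_{i-1} + p_{i-2}, q_i = a_i*q_{i-1} + q_{i-2} with p_{-2}=0, p_{-1}=1, q_{-2}=1, q_{-1}=0:
  i=0: a_0=4, p_0 = 4*1 + 0 = 4, q_0 = 4*0 + 1 = 1.
  i=1: a_1=10, p_1 = 10*4 + 1 = 41, q_1 = 10*1 + 0 = 10.
  i=2: a_2=5, p_2 = 5*41 + 4 = 209, q_2 = 5*10 + 1 = 51.
  i=3: a_3=8, p_3 = 8*209 + 41 = 1713, q_3 = 8*51 + 10 = 418.
  i=4: a_4=7, p_4 = 7*1713 + 209 = 12200, q_4 = 7*418 + 51 = 2977.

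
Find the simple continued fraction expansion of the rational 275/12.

[22; 1, 11]

Run the Euclidean algorithm on 275 and 12; the successive quotients are the partial quotients a_0, a_1, ... (each step inverts the fractional part left over by the previous one):
  275 = 22*12 + 11, so a_0 = 22.
  12 = 1*11 + 1, so a_1 = 1.
  11 = 11*1 + 0, so a_2 = 11.
The remainder reaches 0 after 3 divisions, so the expansion has 3 partial quotients, read off in order.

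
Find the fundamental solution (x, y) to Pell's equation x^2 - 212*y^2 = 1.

First expand sqrt(212) as a continued fraction. With x_i = (sqrt(212) + m_i)/d_i and (m_0, d_0) = (0, 1): a_0 = floor(sqrt(212)) = 14, since 14^2 = 196 <= 212 < 225 = 15^2.
Iterate m_{i+1} = d_i*a_i - m_i, d_{i+1} = (212 - m_{i+1}^2)/d_i, a_{i+1} = floor((a_0 + m_{i+1})/d_{i+1}):
  m_1 = 1*14 - 0 = 14, d_1 = (212 - 14^2)/1 = 16/1 = 16, a_1 = floor((14 + 14)/16) = 1.
  m_2 = 16*1 - 14 = 2, d_2 = (212 - 2^2)/16 = 208/16 = 13, a_2 = floor((14 + 2)/13) = 1.
  m_3 = 13*1 - 2 = 11, d_3 = (212 - 11^2)/13 = 91/13 = 7, a_3 = floor((14 + 11)/7) = 3.
  m_4 = 7*3 - 11 = 10, d_4 = (212 - 10^2)/7 = 112/7 = 16, a_4 = floor((14 + 10)/16) = 1.
  m_5 = 16*1 - 10 = 6, d_5 = (212 - 6^2)/16 = 176/16 = 11, a_5 = floor((14 + 6)/11) = 1.
  m_6 = 11*1 - 6 = 5, d_6 = (212 - 5^2)/11 = 187/11 = 17, a_6 = floor((14 + 5)/17) = 1.
  m_7 = 17*1 - 5 = 12, d_7 = (212 - 12^2)/17 = 68/17 = 4, a_7 = floor((14 + 12)/4) = 6.
  m_8 = 4*6 - 12 = 12, d_8 = (212 - 12^2)/4 = 68/4 = 17, a_8 = floor((14 + 12)/17) = 1.
  m_9 = 17*1 - 12 = 5, d_9 = (212 - 5^2)/17 = 187/17 = 11, a_9 = floor((14 + 5)/11) = 1.
  m_10 = 11*1 - 5 = 6, d_10 = (212 - 6^2)/11 = 176/11 = 16, a_10 = floor((14 + 6)/16) = 1.
  m_11 = 16*1 - 6 = 10, d_11 = (212 - 10^2)/16 = 112/16 = 7, a_11 = floor((14 + 10)/7) = 3.
  m_12 = 7*3 - 10 = 11, d_12 = (212 - 11^2)/7 = 91/7 = 13, a_12 = floor((14 + 11)/13) = 1.
  m_13 = 13*1 - 11 = 2, d_13 = (212 - 2^2)/13 = 208/13 = 16, a_13 = floor((14 + 2)/16) = 1.
  m_14 = 16*1 - 2 = 14, d_14 = (212 - 14^2)/16 = 16/16 = 1, a_14 = floor((14 + 14)/1) = 28.
  m_15 = 1*28 - 14 = 14, d_15 = (212 - 14^2)/1 = 16/1 = 16: (m_15, d_15) = (m_1, d_1) = (14, 16), so from here the quotients repeat a_1, ..., a_14; the period length is 14.
So sqrt(212) = [14; (1, 1, 3, 1, 1, 1, 6, 1, 1, 1, 3, 1, 1, 28)] with period length k = 14.
k is even, so the fundamental solution of x^2 - 212y^2 = 1 is (p_{k-1}, q_{k-1}) = (p_13, q_13); compute convergents through index 13.
Convergents (p_i = a_i*p_{i-1} + p_{i-2}, q_i = a_i*q_{i-1} + q_{i-2} with p_{-2}=0, p_{-1}=1, q_{-2}=1, q_{-1}=0):
  i=0: a_0=14, p_0 = 14*1 + 0 = 14, q_0 = 14*0 + 1 = 1.
  i=1: a_1=1, p_1 = 1*14 + 1 = 15, q_1 = 1*1 + 0 = 1.
  i=2: a_2=1, p_2 = 1*15 + 14 = 29, q_2 = 1*1 + 1 = 2.
  i=3: a_3=3, p_3 = 3*29 + 15 = 102, q_3 = 3*2 + 1 = 7.
  i=4: a_4=1, p_4 = 1*102 + 29 = 131, q_4 = 1*7 + 2 = 9.
  i=5: a_5=1, p_5 = 1*131 + 102 = 233, q_5 = 1*9 + 7 = 16.
  i=6: a_6=1, p_6 = 1*233 + 131 = 364, q_6 = 1*16 + 9 = 25.
  i=7: a_7=6, p_7 = 6*364 + 233 = 2417, q_7 = 6*25 + 16 = 166.
  i=8: a_8=1, p_8 = 1*2417 + 364 = 2781, q_8 = 1*166 + 25 = 191.
  i=9: a_9=1, p_9 = 1*2781 + 2417 = 5198, q_9 = 1*191 + 166 = 357.
  i=10: a_10=1, p_10 = 1*5198 + 2781 = 7979, q_10 = 1*357 + 191 = 548.
  i=11: a_11=3, p_11 = 3*7979 + 5198 = 29135, q_11 = 3*548 + 357 = 2001.
  i=12: a_12=1, p_12 = 1*29135 + 7979 = 37114, q_12 = 1*2001 + 548 = 2549.
  i=13: a_13=1, p_13 = 1*37114 + 29135 = 66249, q_13 = 1*2549 + 2001 = 4550.
Check: 66249^2 - 212*4550^2 = 4388930001 - 4388930000 = 1, so (x, y) = (66249, 4550) solves the equation, and by the theorem it is the least positive solution.

(x, y) = (66249, 4550)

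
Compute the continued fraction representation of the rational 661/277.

Run the Euclidean algorithm on 661 and 277; the successive quotients are the partial quotients a_0, a_1, ... (each step inverts the fractional part left over by the previous one):
  661 = 2*277 + 107, so a_0 = 2.
  277 = 2*107 + 63, so a_1 = 2.
  107 = 1*63 + 44, so a_2 = 1.
  63 = 1*44 + 19, so a_3 = 1.
  44 = 2*19 + 6, so a_4 = 2.
  19 = 3*6 + 1, so a_5 = 3.
  6 = 6*1 + 0, so a_6 = 6.
The remainder reaches 0 after 7 divisions, so the expansion has 7 partial quotients, read off in order.

[2; 2, 1, 1, 2, 3, 6]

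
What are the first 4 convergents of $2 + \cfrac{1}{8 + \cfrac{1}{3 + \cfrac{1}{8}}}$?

2/1, 17/8, 53/25, 441/208

Using the convergent recurrence p_i = a_i*p_{i-1} + p_{i-2}, q_i = a_i*q_{i-1} + q_{i-2} with p_{-2}=0, p_{-1}=1, q_{-2}=1, q_{-1}=0:
  i=0: a_0=2, p_0 = 2*1 + 0 = 2, q_0 = 2*0 + 1 = 1.
  i=1: a_1=8, p_1 = 8*2 + 1 = 17, q_1 = 8*1 + 0 = 8.
  i=2: a_2=3, p_2 = 3*17 + 2 = 53, q_2 = 3*8 + 1 = 25.
  i=3: a_3=8, p_3 = 8*53 + 17 = 441, q_3 = 8*25 + 8 = 208.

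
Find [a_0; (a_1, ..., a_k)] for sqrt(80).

Write x_i = (sqrt(80) + m_i)/d_i with (m_0, d_0) = (0, 1). a_0 = floor(sqrt(80)) = 8, since 8^2 = 64 <= 80 < 81 = 9^2.
Iterate m_{i+1} = d_i*a_i - m_i, d_{i+1} = (80 - m_{i+1}^2)/d_i, a_{i+1} = floor((a_0 + m_{i+1})/d_{i+1}):
  m_1 = 1*8 - 0 = 8, d_1 = (80 - 8^2)/1 = 16/1 = 16, a_1 = floor((8 + 8)/16) = 1.
  m_2 = 16*1 - 8 = 8, d_2 = (80 - 8^2)/16 = 16/16 = 1, a_2 = floor((8 + 8)/1) = 16.
  m_3 = 1*16 - 8 = 8, d_3 = (80 - 8^2)/1 = 16/1 = 16: (m_3, d_3) = (m_1, d_1) = (8, 16), so from here the quotients repeat a_1, a_2; the period length is 2.
Hence the expansion of sqrt(80) is a_0 = 8 followed by the repeating block 1, 16 (period 2).

[8; (1, 16)]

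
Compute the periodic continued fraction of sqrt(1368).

[36; (1, 72)]

Write x_i = (sqrt(1368) + m_i)/d_i with (m_0, d_0) = (0, 1). a_0 = floor(sqrt(1368)) = 36, since 36^2 = 1296 <= 1368 < 1369 = 37^2.
Iterate m_{i+1} = d_i*a_i - m_i, d_{i+1} = (1368 - m_{i+1}^2)/d_i, a_{i+1} = floor((a_0 + m_{i+1})/d_{i+1}):
  m_1 = 1*36 - 0 = 36, d_1 = (1368 - 36^2)/1 = 72/1 = 72, a_1 = floor((36 + 36)/72) = 1.
  m_2 = 72*1 - 36 = 36, d_2 = (1368 - 36^2)/72 = 72/72 = 1, a_2 = floor((36 + 36)/1) = 72.
  m_3 = 1*72 - 36 = 36, d_3 = (1368 - 36^2)/1 = 72/1 = 72: (m_3, d_3) = (m_1, d_1) = (36, 72), so from here the quotients repeat a_1, a_2; the period length is 2.
Hence the expansion of sqrt(1368) is a_0 = 36 followed by the repeating block 1, 72 (period 2).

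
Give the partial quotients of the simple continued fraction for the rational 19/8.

[2; 2, 1, 2]

Run the Euclidean algorithm on 19 and 8; the successive quotients are the partial quotients a_0, a_1, ... (each step inverts the fractional part left over by the previous one):
  19 = 2*8 + 3, so a_0 = 2.
  8 = 2*3 + 2, so a_1 = 2.
  3 = 1*2 + 1, so a_2 = 1.
  2 = 2*1 + 0, so a_3 = 2.
The remainder reaches 0 after 4 divisions, so the expansion has 4 partial quotients, read off in order.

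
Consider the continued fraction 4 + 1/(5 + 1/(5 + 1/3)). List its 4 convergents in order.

4/1, 21/5, 109/26, 348/83

Using the convergent recurrence p_i = a_i*p_{i-1} + p_{i-2}, q_i = a_i*q_{i-1} + q_{i-2} with p_{-2}=0, p_{-1}=1, q_{-2}=1, q_{-1}=0:
  i=0: a_0=4, p_0 = 4*1 + 0 = 4, q_0 = 4*0 + 1 = 1.
  i=1: a_1=5, p_1 = 5*4 + 1 = 21, q_1 = 5*1 + 0 = 5.
  i=2: a_2=5, p_2 = 5*21 + 4 = 109, q_2 = 5*5 + 1 = 26.
  i=3: a_3=3, p_3 = 3*109 + 21 = 348, q_3 = 3*26 + 5 = 83.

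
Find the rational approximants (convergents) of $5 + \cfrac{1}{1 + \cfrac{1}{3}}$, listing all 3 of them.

5/1, 6/1, 23/4

Using the convergent recurrence p_i = a_i*p_{i-1} + p_{i-2}, q_i = a_i*q_{i-1} + q_{i-2} with p_{-2}=0, p_{-1}=1, q_{-2}=1, q_{-1}=0:
  i=0: a_0=5, p_0 = 5*1 + 0 = 5, q_0 = 5*0 + 1 = 1.
  i=1: a_1=1, p_1 = 1*5 + 1 = 6, q_1 = 1*1 + 0 = 1.
  i=2: a_2=3, p_2 = 3*6 + 5 = 23, q_2 = 3*1 + 1 = 4.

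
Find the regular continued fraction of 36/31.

[1; 6, 5]

Run the Euclidean algorithm on 36 and 31; the successive quotients are the partial quotients a_0, a_1, ... (each step inverts the fractional part left over by the previous one):
  36 = 1*31 + 5, so a_0 = 1.
  31 = 6*5 + 1, so a_1 = 6.
  5 = 5*1 + 0, so a_2 = 5.
The remainder reaches 0 after 3 divisions, so the expansion has 3 partial quotients, read off in order.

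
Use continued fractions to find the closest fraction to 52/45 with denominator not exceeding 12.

7/6

Expand x = 52/45 as a continued fraction with the Euclidean algorithm:
  52 = 1*45 + 7, so a_0 = 1.
  45 = 6*7 + 3, so a_1 = 6.
  7 = 2*3 + 1, so a_2 = 2.
  3 = 3*1 + 0, so a_3 = 3.
so x = [1; 6, 2, 3].
Convergents (p_i = a_i*p_{i-1} + p_{i-2}, q_i = a_i*q_{i-1} + q_{i-2} with p_{-2}=0, p_{-1}=1, q_{-2}=1, q_{-1}=0), until the denominator exceeds 12:
  i=0: a_0=1, p_0 = 1*1 + 0 = 1, q_0 = 1*0 + 1 = 1.
  i=1: a_1=6, p_1 = 6*1 + 1 = 7, q_1 = 6*1 + 0 = 6.
  i=2: a_2=2, p_2 = 2*7 + 1 = 15, q_2 = 2*6 + 1 = 13.
q_2 = 13 > 12, so the last convergent with denominator <= 12 is p_1/q_1 = 7/6.
The closest fraction with denominator <= 12 is either p_1/q_1 or the intermediate fraction (k*p_1 + p_0)/(k*q_1 + q_0) with the largest k >= 1 whose denominator stays <= 12; these approach x as k grows, and every other convergent or intermediate fraction in range is farther away.
Largest k: floor((12 - q_0)/q_1) = floor((12 - 1)/6) = 1.
That gives (1*7 + 1)/(1*6 + 1) = 8/7.
Compare the errors: |x - 7/6| = |52*6 - 7*45|/(45*6) = 3/270, and |x - 8/7| = |52*7 - 8*45|/(45*7) = 4/315.
Cross-multiplying, 3*315 = 945 < 1080 = 4*270, so 3/270 is smaller: the convergent 7/6 is closer to x than 8/7.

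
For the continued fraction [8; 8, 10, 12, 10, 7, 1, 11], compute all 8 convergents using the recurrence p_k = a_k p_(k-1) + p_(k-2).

Using the convergent recurrence p_i = a_i*p_{i-1} + p_{i-2}, q_i = a_i*q_{i-1} + q_{i-2} with p_{-2}=0, p_{-1}=1, q_{-2}=1, q_{-1}=0:
  i=0: a_0=8, p_0 = 8*1 + 0 = 8, q_0 = 8*0 + 1 = 1.
  i=1: a_1=8, p_1 = 8*8 + 1 = 65, q_1 = 8*1 + 0 = 8.
  i=2: a_2=10, p_2 = 10*65 + 8 = 658, q_2 = 10*8 + 1 = 81.
  i=3: a_3=12, p_3 = 12*658 + 65 = 7961, q_3 = 12*81 + 8 = 980.
  i=4: a_4=10, p_4 = 10*7961 + 658 = 80268, q_4 = 10*980 + 81 = 9881.
  i=5: a_5=7, p_5 = 7*80268 + 7961 = 569837, q_5 = 7*9881 + 980 = 70147.
  i=6: a_6=1, p_6 = 1*569837 + 80268 = 650105, q_6 = 1*70147 + 9881 = 80028.
  i=7: a_7=11, p_7 = 11*650105 + 569837 = 7720992, q_7 = 11*80028 + 70147 = 950455.

8/1, 65/8, 658/81, 7961/980, 80268/9881, 569837/70147, 650105/80028, 7720992/950455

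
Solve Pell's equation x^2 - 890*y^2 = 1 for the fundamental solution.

(x, y) = (179, 6)

First expand sqrt(890) as a continued fraction. With x_i = (sqrt(890) + m_i)/d_i and (m_0, d_0) = (0, 1): a_0 = floor(sqrt(890)) = 29, since 29^2 = 841 <= 890 < 900 = 30^2.
Iterate m_{i+1} = d_i*a_i - m_i, d_{i+1} = (890 - m_{i+1}^2)/d_i, a_{i+1} = floor((a_0 + m_{i+1})/d_{i+1}):
  m_1 = 1*29 - 0 = 29, d_1 = (890 - 29^2)/1 = 49/1 = 49, a_1 = floor((29 + 29)/49) = 1.
  m_2 = 49*1 - 29 = 20, d_2 = (890 - 20^2)/49 = 490/49 = 10, a_2 = floor((29 + 20)/10) = 4.
  m_3 = 10*4 - 20 = 20, d_3 = (890 - 20^2)/10 = 490/10 = 49, a_3 = floor((29 + 20)/49) = 1.
  m_4 = 49*1 - 20 = 29, d_4 = (890 - 29^2)/49 = 49/49 = 1, a_4 = floor((29 + 29)/1) = 58.
  m_5 = 1*58 - 29 = 29, d_5 = (890 - 29^2)/1 = 49/1 = 49: (m_5, d_5) = (m_1, d_1) = (29, 49), so from here the quotients repeat a_1, ..., a_4; the period length is 4.
So sqrt(890) = [29; (1, 4, 1, 58)] with period length k = 4.
k is even, so the fundamental solution of x^2 - 890y^2 = 1 is (p_{k-1}, q_{k-1}) = (p_3, q_3); compute convergents through index 3.
Convergents (p_i = a_i*p_{i-1} + p_{i-2}, q_i = a_i*q_{i-1} + q_{i-2} with p_{-2}=0, p_{-1}=1, q_{-2}=1, q_{-1}=0):
  i=0: a_0=29, p_0 = 29*1 + 0 = 29, q_0 = 29*0 + 1 = 1.
  i=1: a_1=1, p_1 = 1*29 + 1 = 30, q_1 = 1*1 + 0 = 1.
  i=2: a_2=4, p_2 = 4*30 + 29 = 149, q_2 = 4*1 + 1 = 5.
  i=3: a_3=1, p_3 = 1*149 + 30 = 179, q_3 = 1*5 + 1 = 6.
Check: 179^2 - 890*6^2 = 32041 - 32040 = 1, so (x, y) = (179, 6) solves the equation, and by the theorem it is the least positive solution.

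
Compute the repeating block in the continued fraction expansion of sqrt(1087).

Write x_i = (sqrt(1087) + m_i)/d_i with (m_0, d_0) = (0, 1). a_0 = floor(sqrt(1087)) = 32, since 32^2 = 1024 <= 1087 < 1089 = 33^2.
Iterate m_{i+1} = d_i*a_i - m_i, d_{i+1} = (1087 - m_{i+1}^2)/d_i, a_{i+1} = floor((a_0 + m_{i+1})/d_{i+1}):
  m_1 = 1*32 - 0 = 32, d_1 = (1087 - 32^2)/1 = 63/1 = 63, a_1 = floor((32 + 32)/63) = 1.
  m_2 = 63*1 - 32 = 31, d_2 = (1087 - 31^2)/63 = 126/63 = 2, a_2 = floor((32 + 31)/2) = 31.
  m_3 = 2*31 - 31 = 31, d_3 = (1087 - 31^2)/2 = 126/2 = 63, a_3 = floor((32 + 31)/63) = 1.
  m_4 = 63*1 - 31 = 32, d_4 = (1087 - 32^2)/63 = 63/63 = 1, a_4 = floor((32 + 32)/1) = 64.
  m_5 = 1*64 - 32 = 32, d_5 = (1087 - 32^2)/1 = 63/1 = 63: (m_5, d_5) = (m_1, d_1) = (32, 63), so from here the quotients repeat a_1, ..., a_4; the period length is 4.
Hence the expansion of sqrt(1087) is a_0 = 32 followed by the repeating block 1, 31, 1, 64 (period 4).

[32; (1, 31, 1, 64)]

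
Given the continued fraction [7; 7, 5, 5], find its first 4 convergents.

Using the convergent recurrence p_i = a_i*p_{i-1} + p_{i-2}, q_i = a_i*q_{i-1} + q_{i-2} with p_{-2}=0, p_{-1}=1, q_{-2}=1, q_{-1}=0:
  i=0: a_0=7, p_0 = 7*1 + 0 = 7, q_0 = 7*0 + 1 = 1.
  i=1: a_1=7, p_1 = 7*7 + 1 = 50, q_1 = 7*1 + 0 = 7.
  i=2: a_2=5, p_2 = 5*50 + 7 = 257, q_2 = 5*7 + 1 = 36.
  i=3: a_3=5, p_3 = 5*257 + 50 = 1335, q_3 = 5*36 + 7 = 187.

7/1, 50/7, 257/36, 1335/187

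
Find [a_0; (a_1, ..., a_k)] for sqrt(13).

Write x_i = (sqrt(13) + m_i)/d_i with (m_0, d_0) = (0, 1). a_0 = floor(sqrt(13)) = 3, since 3^2 = 9 <= 13 < 16 = 4^2.
Iterate m_{i+1} = d_i*a_i - m_i, d_{i+1} = (13 - m_{i+1}^2)/d_i, a_{i+1} = floor((a_0 + m_{i+1})/d_{i+1}):
  m_1 = 1*3 - 0 = 3, d_1 = (13 - 3^2)/1 = 4/1 = 4, a_1 = floor((3 + 3)/4) = 1.
  m_2 = 4*1 - 3 = 1, d_2 = (13 - 1^2)/4 = 12/4 = 3, a_2 = floor((3 + 1)/3) = 1.
  m_3 = 3*1 - 1 = 2, d_3 = (13 - 2^2)/3 = 9/3 = 3, a_3 = floor((3 + 2)/3) = 1.
  m_4 = 3*1 - 2 = 1, d_4 = (13 - 1^2)/3 = 12/3 = 4, a_4 = floor((3 + 1)/4) = 1.
  m_5 = 4*1 - 1 = 3, d_5 = (13 - 3^2)/4 = 4/4 = 1, a_5 = floor((3 + 3)/1) = 6.
  m_6 = 1*6 - 3 = 3, d_6 = (13 - 3^2)/1 = 4/1 = 4: (m_6, d_6) = (m_1, d_1) = (3, 4), so from here the quotients repeat a_1, ..., a_5; the period length is 5.
Hence the expansion of sqrt(13) is a_0 = 3 followed by the repeating block 1, 1, 1, 1, 6 (period 5).

[3; (1, 1, 1, 1, 6)]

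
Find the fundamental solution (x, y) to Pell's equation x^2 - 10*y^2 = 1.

(x, y) = (19, 6)

First expand sqrt(10) as a continued fraction. With x_i = (sqrt(10) + m_i)/d_i and (m_0, d_0) = (0, 1): a_0 = floor(sqrt(10)) = 3, since 3^2 = 9 <= 10 < 16 = 4^2.
Iterate m_{i+1} = d_i*a_i - m_i, d_{i+1} = (10 - m_{i+1}^2)/d_i, a_{i+1} = floor((a_0 + m_{i+1})/d_{i+1}):
  m_1 = 1*3 - 0 = 3, d_1 = (10 - 3^2)/1 = 1/1 = 1, a_1 = floor((3 + 3)/1) = 6.
  m_2 = 1*6 - 3 = 3, d_2 = (10 - 3^2)/1 = 1/1 = 1: (m_2, d_2) = (m_1, d_1) = (3, 1), so from here the quotient a_1 repeats; the period length is 1.
So sqrt(10) = [3; (6)] with period length k = 1.
k is odd, so (p_{k-1}, q_{k-1}) only solves x^2 - 10y^2 = -1 and the fundamental solution of x^2 - 10y^2 = 1 is (p_{2k-1}, q_{2k-1}) = (p_1, q_1); compute convergents through index 1, running through the period twice.
Convergents (p_i = a_i*p_{i-1} + p_{i-2}, q_i = a_i*q_{i-1} + q_{i-2} with p_{-2}=0, p_{-1}=1, q_{-2}=1, q_{-1}=0):
  i=0: a_0=3, p_0 = 3*1 + 0 = 3, q_0 = 3*0 + 1 = 1.
  i=1: a_1=6, p_1 = 6*3 + 1 = 19, q_1 = 6*1 + 0 = 6.
Indeed p_0^2 - 10*q_0^2 = 9 - 10 = -1, not +1.
Check: 19^2 - 10*6^2 = 361 - 360 = 1, so (x, y) = (19, 6) solves the equation, and by the theorem it is the least positive solution.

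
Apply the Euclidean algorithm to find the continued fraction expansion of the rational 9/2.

[4; 2]

Run the Euclidean algorithm on 9 and 2; the successive quotients are the partial quotients a_0, a_1, ... (each step inverts the fractional part left over by the previous one):
  9 = 4*2 + 1, so a_0 = 4.
  2 = 2*1 + 0, so a_1 = 2.
The remainder reaches 0 after 2 divisions, so the expansion has 2 partial quotients, read off in order.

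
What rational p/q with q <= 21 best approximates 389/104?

Expand x = 389/104 as a continued fraction with the Euclidean algorithm:
  389 = 3*104 + 77, so a_0 = 3.
  104 = 1*77 + 27, so a_1 = 1.
  77 = 2*27 + 23, so a_2 = 2.
  27 = 1*23 + 4, so a_3 = 1.
  23 = 5*4 + 3, so a_4 = 5.
  4 = 1*3 + 1, so a_5 = 1.
  3 = 3*1 + 0, so a_6 = 3.
so x = [3; 1, 2, 1, 5, 1, 3].
Convergents (p_i = a_i*p_{i-1} + p_{i-2}, q_i = a_i*q_{i-1} + q_{i-2} with p_{-2}=0, p_{-1}=1, q_{-2}=1, q_{-1}=0), until the denominator exceeds 21:
  i=0: a_0=3, p_0 = 3*1 + 0 = 3, q_0 = 3*0 + 1 = 1.
  i=1: a_1=1, p_1 = 1*3 + 1 = 4, q_1 = 1*1 + 0 = 1.
  i=2: a_2=2, p_2 = 2*4 + 3 = 11, q_2 = 2*1 + 1 = 3.
  i=3: a_3=1, p_3 = 1*11 + 4 = 15, q_3 = 1*3 + 1 = 4.
  i=4: a_4=5, p_4 = 5*15 + 11 = 86, q_4 = 5*4 + 3 = 23.
q_4 = 23 > 21, so the last convergent with denominator <= 21 is p_3/q_3 = 15/4.
The closest fraction with denominator <= 21 is either p_3/q_3 or the intermediate fraction (k*p_3 + p_2)/(k*q_3 + q_2) with the largest k >= 1 whose denominator stays <= 21; these approach x as k grows, and every other convergent or intermediate fraction in range is farther away.
Largest k: floor((21 - q_2)/q_3) = floor((21 - 3)/4) = 4.
That gives (4*15 + 11)/(4*4 + 3) = 71/19.
Compare the errors: |x - 15/4| = |389*4 - 15*104|/(104*4) = 4/416, and |x - 71/19| = |389*19 - 71*104|/(104*19) = 7/1976.
Cross-multiplying, 7*416 = 2912 < 7904 = 4*1976, so 7/1976 is smaller: the intermediate fraction 71/19 is closer to x than 15/4.

71/19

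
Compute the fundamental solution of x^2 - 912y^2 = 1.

First expand sqrt(912) as a continued fraction. With x_i = (sqrt(912) + m_i)/d_i and (m_0, d_0) = (0, 1): a_0 = floor(sqrt(912)) = 30, since 30^2 = 900 <= 912 < 961 = 31^2.
Iterate m_{i+1} = d_i*a_i - m_i, d_{i+1} = (912 - m_{i+1}^2)/d_i, a_{i+1} = floor((a_0 + m_{i+1})/d_{i+1}):
  m_1 = 1*30 - 0 = 30, d_1 = (912 - 30^2)/1 = 12/1 = 12, a_1 = floor((30 + 30)/12) = 5.
  m_2 = 12*5 - 30 = 30, d_2 = (912 - 30^2)/12 = 12/12 = 1, a_2 = floor((30 + 30)/1) = 60.
  m_3 = 1*60 - 30 = 30, d_3 = (912 - 30^2)/1 = 12/1 = 12: (m_3, d_3) = (m_1, d_1) = (30, 12), so from here the quotients repeat a_1, a_2; the period length is 2.
So sqrt(912) = [30; (5, 60)] with period length k = 2.
k is even, so the fundamental solution of x^2 - 912y^2 = 1 is (p_{k-1}, q_{k-1}) = (p_1, q_1); compute convergents through index 1.
Convergents (p_i = a_i*p_{i-1} + p_{i-2}, q_i = a_i*q_{i-1} + q_{i-2} with p_{-2}=0, p_{-1}=1, q_{-2}=1, q_{-1}=0):
  i=0: a_0=30, p_0 = 30*1 + 0 = 30, q_0 = 30*0 + 1 = 1.
  i=1: a_1=5, p_1 = 5*30 + 1 = 151, q_1 = 5*1 + 0 = 5.
Check: 151^2 - 912*5^2 = 22801 - 22800 = 1, so (x, y) = (151, 5) solves the equation, and by the theorem it is the least positive solution.

(x, y) = (151, 5)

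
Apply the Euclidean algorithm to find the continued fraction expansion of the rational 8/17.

[0; 2, 8]

Run the Euclidean algorithm on 8 and 17; the successive quotients are the partial quotients a_0, a_1, ... (each step inverts the fractional part left over by the previous one):
  8 = 0*17 + 8, so a_0 = 0.
  17 = 2*8 + 1, so a_1 = 2.
  8 = 8*1 + 0, so a_2 = 8.
The remainder reaches 0 after 3 divisions, so the expansion has 3 partial quotients, read off in order.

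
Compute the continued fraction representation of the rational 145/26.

Run the Euclidean algorithm on 145 and 26; the successive quotients are the partial quotients a_0, a_1, ... (each step inverts the fractional part left over by the previous one):
  145 = 5*26 + 15, so a_0 = 5.
  26 = 1*15 + 11, so a_1 = 1.
  15 = 1*11 + 4, so a_2 = 1.
  11 = 2*4 + 3, so a_3 = 2.
  4 = 1*3 + 1, so a_4 = 1.
  3 = 3*1 + 0, so a_5 = 3.
The remainder reaches 0 after 6 divisions, so the expansion has 6 partial quotients, read off in order.

[5; 1, 1, 2, 1, 3]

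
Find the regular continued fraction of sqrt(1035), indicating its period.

Write x_i = (sqrt(1035) + m_i)/d_i with (m_0, d_0) = (0, 1). a_0 = floor(sqrt(1035)) = 32, since 32^2 = 1024 <= 1035 < 1089 = 33^2.
Iterate m_{i+1} = d_i*a_i - m_i, d_{i+1} = (1035 - m_{i+1}^2)/d_i, a_{i+1} = floor((a_0 + m_{i+1})/d_{i+1}):
  m_1 = 1*32 - 0 = 32, d_1 = (1035 - 32^2)/1 = 11/1 = 11, a_1 = floor((32 + 32)/11) = 5.
  m_2 = 11*5 - 32 = 23, d_2 = (1035 - 23^2)/11 = 506/11 = 46, a_2 = floor((32 + 23)/46) = 1.
  m_3 = 46*1 - 23 = 23, d_3 = (1035 - 23^2)/46 = 506/46 = 11, a_3 = floor((32 + 23)/11) = 5.
  m_4 = 11*5 - 23 = 32, d_4 = (1035 - 32^2)/11 = 11/11 = 1, a_4 = floor((32 + 32)/1) = 64.
  m_5 = 1*64 - 32 = 32, d_5 = (1035 - 32^2)/1 = 11/1 = 11: (m_5, d_5) = (m_1, d_1) = (32, 11), so from here the quotients repeat a_1, ..., a_4; the period length is 4.
Hence the expansion of sqrt(1035) is a_0 = 32 followed by the repeating block 5, 1, 5, 64 (period 4).

[32; (5, 1, 5, 64)]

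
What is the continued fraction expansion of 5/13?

Run the Euclidean algorithm on 5 and 13; the successive quotients are the partial quotients a_0, a_1, ... (each step inverts the fractional part left over by the previous one):
  5 = 0*13 + 5, so a_0 = 0.
  13 = 2*5 + 3, so a_1 = 2.
  5 = 1*3 + 2, so a_2 = 1.
  3 = 1*2 + 1, so a_3 = 1.
  2 = 2*1 + 0, so a_4 = 2.
The remainder reaches 0 after 5 divisions, so the expansion has 5 partial quotients, read off in order.

[0; 2, 1, 1, 2]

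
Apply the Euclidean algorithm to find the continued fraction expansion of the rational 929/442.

Run the Euclidean algorithm on 929 and 442; the successive quotients are the partial quotients a_0, a_1, ... (each step inverts the fractional part left over by the previous one):
  929 = 2*442 + 45, so a_0 = 2.
  442 = 9*45 + 37, so a_1 = 9.
  45 = 1*37 + 8, so a_2 = 1.
  37 = 4*8 + 5, so a_3 = 4.
  8 = 1*5 + 3, so a_4 = 1.
  5 = 1*3 + 2, so a_5 = 1.
  3 = 1*2 + 1, so a_6 = 1.
  2 = 2*1 + 0, so a_7 = 2.
The remainder reaches 0 after 8 divisions, so the expansion has 8 partial quotients, read off in order.

[2; 9, 1, 4, 1, 1, 1, 2]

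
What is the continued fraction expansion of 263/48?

[5; 2, 11, 2]

Run the Euclidean algorithm on 263 and 48; the successive quotients are the partial quotients a_0, a_1, ... (each step inverts the fractional part left over by the previous one):
  263 = 5*48 + 23, so a_0 = 5.
  48 = 2*23 + 2, so a_1 = 2.
  23 = 11*2 + 1, so a_2 = 11.
  2 = 2*1 + 0, so a_3 = 2.
The remainder reaches 0 after 4 divisions, so the expansion has 4 partial quotients, read off in order.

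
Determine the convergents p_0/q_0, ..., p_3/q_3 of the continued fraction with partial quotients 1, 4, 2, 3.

Using the convergent recurrence p_i = a_i*p_{i-1} + p_{i-2}, q_i = a_i*q_{i-1} + q_{i-2} with p_{-2}=0, p_{-1}=1, q_{-2}=1, q_{-1}=0:
  i=0: a_0=1, p_0 = 1*1 + 0 = 1, q_0 = 1*0 + 1 = 1.
  i=1: a_1=4, p_1 = 4*1 + 1 = 5, q_1 = 4*1 + 0 = 4.
  i=2: a_2=2, p_2 = 2*5 + 1 = 11, q_2 = 2*4 + 1 = 9.
  i=3: a_3=3, p_3 = 3*11 + 5 = 38, q_3 = 3*9 + 4 = 31.

1/1, 5/4, 11/9, 38/31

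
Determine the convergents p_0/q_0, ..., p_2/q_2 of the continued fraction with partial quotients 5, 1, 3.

Using the convergent recurrence p_i = a_i*p_{i-1} + p_{i-2}, q_i = a_i*q_{i-1} + q_{i-2} with p_{-2}=0, p_{-1}=1, q_{-2}=1, q_{-1}=0:
  i=0: a_0=5, p_0 = 5*1 + 0 = 5, q_0 = 5*0 + 1 = 1.
  i=1: a_1=1, p_1 = 1*5 + 1 = 6, q_1 = 1*1 + 0 = 1.
  i=2: a_2=3, p_2 = 3*6 + 5 = 23, q_2 = 3*1 + 1 = 4.

5/1, 6/1, 23/4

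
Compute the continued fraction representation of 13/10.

[1; 3, 3]

Run the Euclidean algorithm on 13 and 10; the successive quotients are the partial quotients a_0, a_1, ... (each step inverts the fractional part left over by the previous one):
  13 = 1*10 + 3, so a_0 = 1.
  10 = 3*3 + 1, so a_1 = 3.
  3 = 3*1 + 0, so a_2 = 3.
The remainder reaches 0 after 3 divisions, so the expansion has 3 partial quotients, read off in order.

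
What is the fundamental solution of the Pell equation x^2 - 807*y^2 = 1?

(x, y) = (51841948, 1824923)

First expand sqrt(807) as a continued fraction. With x_i = (sqrt(807) + m_i)/d_i and (m_0, d_0) = (0, 1): a_0 = floor(sqrt(807)) = 28, since 28^2 = 784 <= 807 < 841 = 29^2.
Iterate m_{i+1} = d_i*a_i - m_i, d_{i+1} = (807 - m_{i+1}^2)/d_i, a_{i+1} = floor((a_0 + m_{i+1})/d_{i+1}):
  m_1 = 1*28 - 0 = 28, d_1 = (807 - 28^2)/1 = 23/1 = 23, a_1 = floor((28 + 28)/23) = 2.
  m_2 = 23*2 - 28 = 18, d_2 = (807 - 18^2)/23 = 483/23 = 21, a_2 = floor((28 + 18)/21) = 2.
  m_3 = 21*2 - 18 = 24, d_3 = (807 - 24^2)/21 = 231/21 = 11, a_3 = floor((28 + 24)/11) = 4.
  m_4 = 11*4 - 24 = 20, d_4 = (807 - 20^2)/11 = 407/11 = 37, a_4 = floor((28 + 20)/37) = 1.
  m_5 = 37*1 - 20 = 17, d_5 = (807 - 17^2)/37 = 518/37 = 14, a_5 = floor((28 + 17)/14) = 3.
  m_6 = 14*3 - 17 = 25, d_6 = (807 - 25^2)/14 = 182/14 = 13, a_6 = floor((28 + 25)/13) = 4.
  m_7 = 13*4 - 25 = 27, d_7 = (807 - 27^2)/13 = 78/13 = 6, a_7 = floor((28 + 27)/6) = 9.
  m_8 = 6*9 - 27 = 27, d_8 = (807 - 27^2)/6 = 78/6 = 13, a_8 = floor((28 + 27)/13) = 4.
  m_9 = 13*4 - 27 = 25, d_9 = (807 - 25^2)/13 = 182/13 = 14, a_9 = floor((28 + 25)/14) = 3.
  m_10 = 14*3 - 25 = 17, d_10 = (807 - 17^2)/14 = 518/14 = 37, a_10 = floor((28 + 17)/37) = 1.
  m_11 = 37*1 - 17 = 20, d_11 = (807 - 20^2)/37 = 407/37 = 11, a_11 = floor((28 + 20)/11) = 4.
  m_12 = 11*4 - 20 = 24, d_12 = (807 - 24^2)/11 = 231/11 = 21, a_12 = floor((28 + 24)/21) = 2.
  m_13 = 21*2 - 24 = 18, d_13 = (807 - 18^2)/21 = 483/21 = 23, a_13 = floor((28 + 18)/23) = 2.
  m_14 = 23*2 - 18 = 28, d_14 = (807 - 28^2)/23 = 23/23 = 1, a_14 = floor((28 + 28)/1) = 56.
  m_15 = 1*56 - 28 = 28, d_15 = (807 - 28^2)/1 = 23/1 = 23: (m_15, d_15) = (m_1, d_1) = (28, 23), so from here the quotients repeat a_1, ..., a_14; the period length is 14.
So sqrt(807) = [28; (2, 2, 4, 1, 3, 4, 9, 4, 3, 1, 4, 2, 2, 56)] with period length k = 14.
k is even, so the fundamental solution of x^2 - 807y^2 = 1 is (p_{k-1}, q_{k-1}) = (p_13, q_13); compute convergents through index 13.
Convergents (p_i = a_i*p_{i-1} + p_{i-2}, q_i = a_i*q_{i-1} + q_{i-2} with p_{-2}=0, p_{-1}=1, q_{-2}=1, q_{-1}=0):
  i=0: a_0=28, p_0 = 28*1 + 0 = 28, q_0 = 28*0 + 1 = 1.
  i=1: a_1=2, p_1 = 2*28 + 1 = 57, q_1 = 2*1 + 0 = 2.
  i=2: a_2=2, p_2 = 2*57 + 28 = 142, q_2 = 2*2 + 1 = 5.
  i=3: a_3=4, p_3 = 4*142 + 57 = 625, q_3 = 4*5 + 2 = 22.
  i=4: a_4=1, p_4 = 1*625 + 142 = 767, q_4 = 1*22 + 5 = 27.
  i=5: a_5=3, p_5 = 3*767 + 625 = 2926, q_5 = 3*27 + 22 = 103.
  i=6: a_6=4, p_6 = 4*2926 + 767 = 12471, q_6 = 4*103 + 27 = 439.
  i=7: a_7=9, p_7 = 9*12471 + 2926 = 115165, q_7 = 9*439 + 103 = 4054.
  i=8: a_8=4, p_8 = 4*115165 + 12471 = 473131, q_8 = 4*4054 + 439 = 16655.
  i=9: a_9=3, p_9 = 3*473131 + 115165 = 1534558, q_9 = 3*16655 + 4054 = 54019.
  i=10: a_10=1, p_10 = 1*1534558 + 473131 = 2007689, q_10 = 1*54019 + 16655 = 70674.
  i=11: a_11=4, p_11 = 4*2007689 + 1534558 = 9565314, q_11 = 4*70674 + 54019 = 336715.
  i=12: a_12=2, p_12 = 2*9565314 + 2007689 = 21138317, q_12 = 2*336715 + 70674 = 744104.
  i=13: a_13=2, p_13 = 2*21138317 + 9565314 = 51841948, q_13 = 2*744104 + 336715 = 1824923.
Check: 51841948^2 - 807*1824923^2 = 2687587572434704 - 2687587572434703 = 1, so (x, y) = (51841948, 1824923) solves the equation, and by the theorem it is the least positive solution.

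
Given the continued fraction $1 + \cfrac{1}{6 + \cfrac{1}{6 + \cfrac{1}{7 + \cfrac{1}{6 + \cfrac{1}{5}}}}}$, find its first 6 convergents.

1/1, 7/6, 43/37, 308/265, 1891/1627, 9763/8400

Using the convergent recurrence p_i = a_i*p_{i-1} + p_{i-2}, q_i = a_i*q_{i-1} + q_{i-2} with p_{-2}=0, p_{-1}=1, q_{-2}=1, q_{-1}=0:
  i=0: a_0=1, p_0 = 1*1 + 0 = 1, q_0 = 1*0 + 1 = 1.
  i=1: a_1=6, p_1 = 6*1 + 1 = 7, q_1 = 6*1 + 0 = 6.
  i=2: a_2=6, p_2 = 6*7 + 1 = 43, q_2 = 6*6 + 1 = 37.
  i=3: a_3=7, p_3 = 7*43 + 7 = 308, q_3 = 7*37 + 6 = 265.
  i=4: a_4=6, p_4 = 6*308 + 43 = 1891, q_4 = 6*265 + 37 = 1627.
  i=5: a_5=5, p_5 = 5*1891 + 308 = 9763, q_5 = 5*1627 + 265 = 8400.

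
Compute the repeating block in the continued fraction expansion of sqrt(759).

[27; (1, 1, 4, 1, 1, 54)]

Write x_i = (sqrt(759) + m_i)/d_i with (m_0, d_0) = (0, 1). a_0 = floor(sqrt(759)) = 27, since 27^2 = 729 <= 759 < 784 = 28^2.
Iterate m_{i+1} = d_i*a_i - m_i, d_{i+1} = (759 - m_{i+1}^2)/d_i, a_{i+1} = floor((a_0 + m_{i+1})/d_{i+1}):
  m_1 = 1*27 - 0 = 27, d_1 = (759 - 27^2)/1 = 30/1 = 30, a_1 = floor((27 + 27)/30) = 1.
  m_2 = 30*1 - 27 = 3, d_2 = (759 - 3^2)/30 = 750/30 = 25, a_2 = floor((27 + 3)/25) = 1.
  m_3 = 25*1 - 3 = 22, d_3 = (759 - 22^2)/25 = 275/25 = 11, a_3 = floor((27 + 22)/11) = 4.
  m_4 = 11*4 - 22 = 22, d_4 = (759 - 22^2)/11 = 275/11 = 25, a_4 = floor((27 + 22)/25) = 1.
  m_5 = 25*1 - 22 = 3, d_5 = (759 - 3^2)/25 = 750/25 = 30, a_5 = floor((27 + 3)/30) = 1.
  m_6 = 30*1 - 3 = 27, d_6 = (759 - 27^2)/30 = 30/30 = 1, a_6 = floor((27 + 27)/1) = 54.
  m_7 = 1*54 - 27 = 27, d_7 = (759 - 27^2)/1 = 30/1 = 30: (m_7, d_7) = (m_1, d_1) = (27, 30), so from here the quotients repeat a_1, ..., a_6; the period length is 6.
Hence the expansion of sqrt(759) is a_0 = 27 followed by the repeating block 1, 1, 4, 1, 1, 54 (period 6).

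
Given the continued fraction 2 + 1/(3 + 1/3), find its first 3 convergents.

Using the convergent recurrence p_i = a_i*p_{i-1} + p_{i-2}, q_i = a_i*q_{i-1} + q_{i-2} with p_{-2}=0, p_{-1}=1, q_{-2}=1, q_{-1}=0:
  i=0: a_0=2, p_0 = 2*1 + 0 = 2, q_0 = 2*0 + 1 = 1.
  i=1: a_1=3, p_1 = 3*2 + 1 = 7, q_1 = 3*1 + 0 = 3.
  i=2: a_2=3, p_2 = 3*7 + 2 = 23, q_2 = 3*3 + 1 = 10.

2/1, 7/3, 23/10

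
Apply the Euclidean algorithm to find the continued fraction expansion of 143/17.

Run the Euclidean algorithm on 143 and 17; the successive quotients are the partial quotients a_0, a_1, ... (each step inverts the fractional part left over by the previous one):
  143 = 8*17 + 7, so a_0 = 8.
  17 = 2*7 + 3, so a_1 = 2.
  7 = 2*3 + 1, so a_2 = 2.
  3 = 3*1 + 0, so a_3 = 3.
The remainder reaches 0 after 4 divisions, so the expansion has 4 partial quotients, read off in order.

[8; 2, 2, 3]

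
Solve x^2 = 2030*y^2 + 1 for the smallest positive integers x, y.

(x, y) = (811, 18)

First expand sqrt(2030) as a continued fraction. With x_i = (sqrt(2030) + m_i)/d_i and (m_0, d_0) = (0, 1): a_0 = floor(sqrt(2030)) = 45, since 45^2 = 2025 <= 2030 < 2116 = 46^2.
Iterate m_{i+1} = d_i*a_i - m_i, d_{i+1} = (2030 - m_{i+1}^2)/d_i, a_{i+1} = floor((a_0 + m_{i+1})/d_{i+1}):
  m_1 = 1*45 - 0 = 45, d_1 = (2030 - 45^2)/1 = 5/1 = 5, a_1 = floor((45 + 45)/5) = 18.
  m_2 = 5*18 - 45 = 45, d_2 = (2030 - 45^2)/5 = 5/5 = 1, a_2 = floor((45 + 45)/1) = 90.
  m_3 = 1*90 - 45 = 45, d_3 = (2030 - 45^2)/1 = 5/1 = 5: (m_3, d_3) = (m_1, d_1) = (45, 5), so from here the quotients repeat a_1, a_2; the period length is 2.
So sqrt(2030) = [45; (18, 90)] with period length k = 2.
k is even, so the fundamental solution of x^2 - 2030y^2 = 1 is (p_{k-1}, q_{k-1}) = (p_1, q_1); compute convergents through index 1.
Convergents (p_i = a_i*p_{i-1} + p_{i-2}, q_i = a_i*q_{i-1} + q_{i-2} with p_{-2}=0, p_{-1}=1, q_{-2}=1, q_{-1}=0):
  i=0: a_0=45, p_0 = 45*1 + 0 = 45, q_0 = 45*0 + 1 = 1.
  i=1: a_1=18, p_1 = 18*45 + 1 = 811, q_1 = 18*1 + 0 = 18.
Check: 811^2 - 2030*18^2 = 657721 - 657720 = 1, so (x, y) = (811, 18) solves the equation, and by the theorem it is the least positive solution.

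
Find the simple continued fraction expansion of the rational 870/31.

Run the Euclidean algorithm on 870 and 31; the successive quotients are the partial quotients a_0, a_1, ... (each step inverts the fractional part left over by the previous one):
  870 = 28*31 + 2, so a_0 = 28.
  31 = 15*2 + 1, so a_1 = 15.
  2 = 2*1 + 0, so a_2 = 2.
The remainder reaches 0 after 3 divisions, so the expansion has 3 partial quotients, read off in order.

[28; 15, 2]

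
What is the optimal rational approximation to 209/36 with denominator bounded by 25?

122/21

Expand x = 209/36 as a continued fraction with the Euclidean algorithm:
  209 = 5*36 + 29, so a_0 = 5.
  36 = 1*29 + 7, so a_1 = 1.
  29 = 4*7 + 1, so a_2 = 4.
  7 = 7*1 + 0, so a_3 = 7.
so x = [5; 1, 4, 7].
Convergents (p_i = a_i*p_{i-1} + p_{i-2}, q_i = a_i*q_{i-1} + q_{i-2} with p_{-2}=0, p_{-1}=1, q_{-2}=1, q_{-1}=0), until the denominator exceeds 25:
  i=0: a_0=5, p_0 = 5*1 + 0 = 5, q_0 = 5*0 + 1 = 1.
  i=1: a_1=1, p_1 = 1*5 + 1 = 6, q_1 = 1*1 + 0 = 1.
  i=2: a_2=4, p_2 = 4*6 + 5 = 29, q_2 = 4*1 + 1 = 5.
  i=3: a_3=7, p_3 = 7*29 + 6 = 209, q_3 = 7*5 + 1 = 36.
q_3 = 36 > 25, so the last convergent with denominator <= 25 is p_2/q_2 = 29/5.
The closest fraction with denominator <= 25 is either p_2/q_2 or the intermediate fraction (k*p_2 + p_1)/(k*q_2 + q_1) with the largest k >= 1 whose denominator stays <= 25; these approach x as k grows, and every other convergent or intermediate fraction in range is farther away.
Largest k: floor((25 - q_1)/q_2) = floor((25 - 1)/5) = 4.
That gives (4*29 + 6)/(4*5 + 1) = 122/21.
Compare the errors: |x - 29/5| = |209*5 - 29*36|/(36*5) = 1/180, and |x - 122/21| = |209*21 - 122*36|/(36*21) = 3/756.
Cross-multiplying, 3*180 = 540 < 756 = 1*756, so 3/756 is smaller: the intermediate fraction 122/21 is closer to x than 29/5.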